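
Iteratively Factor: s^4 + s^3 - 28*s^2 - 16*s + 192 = (s - 3)*(s^3 + 4*s^2 - 16*s - 64) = (s - 3)*(s + 4)*(s^2 - 16) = (s - 3)*(s + 4)^2*(s - 4)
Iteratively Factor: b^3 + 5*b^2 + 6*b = (b + 2)*(b^2 + 3*b) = b*(b + 2)*(b + 3)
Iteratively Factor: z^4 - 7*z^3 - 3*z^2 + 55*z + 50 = (z + 1)*(z^3 - 8*z^2 + 5*z + 50) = (z + 1)*(z + 2)*(z^2 - 10*z + 25) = (z - 5)*(z + 1)*(z + 2)*(z - 5)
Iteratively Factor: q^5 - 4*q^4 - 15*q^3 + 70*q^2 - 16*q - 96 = (q + 4)*(q^4 - 8*q^3 + 17*q^2 + 2*q - 24) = (q + 1)*(q + 4)*(q^3 - 9*q^2 + 26*q - 24) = (q - 4)*(q + 1)*(q + 4)*(q^2 - 5*q + 6) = (q - 4)*(q - 3)*(q + 1)*(q + 4)*(q - 2)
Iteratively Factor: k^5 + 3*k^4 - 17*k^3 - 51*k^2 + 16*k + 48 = (k - 1)*(k^4 + 4*k^3 - 13*k^2 - 64*k - 48) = (k - 4)*(k - 1)*(k^3 + 8*k^2 + 19*k + 12) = (k - 4)*(k - 1)*(k + 4)*(k^2 + 4*k + 3) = (k - 4)*(k - 1)*(k + 1)*(k + 4)*(k + 3)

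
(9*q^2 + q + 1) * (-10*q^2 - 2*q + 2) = -90*q^4 - 28*q^3 + 6*q^2 + 2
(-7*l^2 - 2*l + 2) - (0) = -7*l^2 - 2*l + 2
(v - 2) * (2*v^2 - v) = 2*v^3 - 5*v^2 + 2*v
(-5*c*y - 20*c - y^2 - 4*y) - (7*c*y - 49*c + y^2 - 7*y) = -12*c*y + 29*c - 2*y^2 + 3*y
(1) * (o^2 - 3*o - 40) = o^2 - 3*o - 40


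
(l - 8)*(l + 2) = l^2 - 6*l - 16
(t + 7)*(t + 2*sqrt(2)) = t^2 + 2*sqrt(2)*t + 7*t + 14*sqrt(2)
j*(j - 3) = j^2 - 3*j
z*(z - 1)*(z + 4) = z^3 + 3*z^2 - 4*z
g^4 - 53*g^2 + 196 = (g - 7)*(g - 2)*(g + 2)*(g + 7)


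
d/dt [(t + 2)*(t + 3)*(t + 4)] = 3*t^2 + 18*t + 26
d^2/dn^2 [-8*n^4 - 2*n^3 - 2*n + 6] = 12*n*(-8*n - 1)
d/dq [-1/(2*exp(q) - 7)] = 2*exp(q)/(2*exp(q) - 7)^2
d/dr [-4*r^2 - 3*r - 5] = -8*r - 3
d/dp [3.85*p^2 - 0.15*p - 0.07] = 7.7*p - 0.15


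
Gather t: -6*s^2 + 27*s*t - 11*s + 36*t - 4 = -6*s^2 - 11*s + t*(27*s + 36) - 4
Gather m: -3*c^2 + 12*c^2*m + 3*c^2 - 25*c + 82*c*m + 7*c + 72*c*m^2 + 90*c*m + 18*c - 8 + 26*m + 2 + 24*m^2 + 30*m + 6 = m^2*(72*c + 24) + m*(12*c^2 + 172*c + 56)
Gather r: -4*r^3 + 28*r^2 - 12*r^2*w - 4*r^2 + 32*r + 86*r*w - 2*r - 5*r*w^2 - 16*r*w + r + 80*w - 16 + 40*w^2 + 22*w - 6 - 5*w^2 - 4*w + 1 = -4*r^3 + r^2*(24 - 12*w) + r*(-5*w^2 + 70*w + 31) + 35*w^2 + 98*w - 21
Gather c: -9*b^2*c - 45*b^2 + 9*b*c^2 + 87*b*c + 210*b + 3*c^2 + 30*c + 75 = -45*b^2 + 210*b + c^2*(9*b + 3) + c*(-9*b^2 + 87*b + 30) + 75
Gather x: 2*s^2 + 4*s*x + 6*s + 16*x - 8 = 2*s^2 + 6*s + x*(4*s + 16) - 8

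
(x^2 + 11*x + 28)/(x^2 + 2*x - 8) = (x + 7)/(x - 2)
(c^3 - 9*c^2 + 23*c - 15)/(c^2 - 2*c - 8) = (-c^3 + 9*c^2 - 23*c + 15)/(-c^2 + 2*c + 8)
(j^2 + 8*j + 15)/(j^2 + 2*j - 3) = (j + 5)/(j - 1)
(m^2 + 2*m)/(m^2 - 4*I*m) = (m + 2)/(m - 4*I)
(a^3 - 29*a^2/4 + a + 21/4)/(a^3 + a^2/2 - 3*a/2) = (4*a^2 - 25*a - 21)/(2*a*(2*a + 3))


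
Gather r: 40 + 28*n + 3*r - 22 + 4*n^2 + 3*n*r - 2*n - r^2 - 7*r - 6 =4*n^2 + 26*n - r^2 + r*(3*n - 4) + 12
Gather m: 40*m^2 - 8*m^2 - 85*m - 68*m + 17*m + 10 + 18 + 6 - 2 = 32*m^2 - 136*m + 32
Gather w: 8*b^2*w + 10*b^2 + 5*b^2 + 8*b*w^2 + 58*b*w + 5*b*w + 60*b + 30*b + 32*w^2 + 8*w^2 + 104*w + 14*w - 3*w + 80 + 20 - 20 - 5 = 15*b^2 + 90*b + w^2*(8*b + 40) + w*(8*b^2 + 63*b + 115) + 75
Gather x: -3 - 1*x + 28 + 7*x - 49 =6*x - 24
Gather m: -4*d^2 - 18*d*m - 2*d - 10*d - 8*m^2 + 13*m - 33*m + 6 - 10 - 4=-4*d^2 - 12*d - 8*m^2 + m*(-18*d - 20) - 8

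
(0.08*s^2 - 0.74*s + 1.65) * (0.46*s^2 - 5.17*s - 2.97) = 0.0368*s^4 - 0.754*s^3 + 4.3472*s^2 - 6.3327*s - 4.9005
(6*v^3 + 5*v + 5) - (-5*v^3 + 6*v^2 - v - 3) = 11*v^3 - 6*v^2 + 6*v + 8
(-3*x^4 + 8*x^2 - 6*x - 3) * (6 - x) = 3*x^5 - 18*x^4 - 8*x^3 + 54*x^2 - 33*x - 18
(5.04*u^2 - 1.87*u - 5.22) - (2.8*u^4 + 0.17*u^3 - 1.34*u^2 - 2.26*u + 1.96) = -2.8*u^4 - 0.17*u^3 + 6.38*u^2 + 0.39*u - 7.18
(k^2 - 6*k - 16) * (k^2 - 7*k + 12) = k^4 - 13*k^3 + 38*k^2 + 40*k - 192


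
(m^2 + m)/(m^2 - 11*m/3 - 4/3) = 3*m*(m + 1)/(3*m^2 - 11*m - 4)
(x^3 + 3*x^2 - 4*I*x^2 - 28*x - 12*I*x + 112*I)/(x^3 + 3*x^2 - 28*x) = (x - 4*I)/x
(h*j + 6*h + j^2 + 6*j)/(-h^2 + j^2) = (-j - 6)/(h - j)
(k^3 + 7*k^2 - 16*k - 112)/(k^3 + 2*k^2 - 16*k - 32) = (k + 7)/(k + 2)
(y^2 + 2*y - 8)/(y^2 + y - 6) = (y + 4)/(y + 3)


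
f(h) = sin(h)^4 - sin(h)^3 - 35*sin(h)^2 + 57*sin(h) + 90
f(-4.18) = 113.04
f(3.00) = 97.34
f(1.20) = 112.67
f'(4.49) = -26.18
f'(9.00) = -25.44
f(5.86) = 60.79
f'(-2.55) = -78.37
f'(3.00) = -46.60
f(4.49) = 2.94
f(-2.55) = 47.60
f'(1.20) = -2.76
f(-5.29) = 113.09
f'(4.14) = -60.31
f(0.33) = 104.77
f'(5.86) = 77.47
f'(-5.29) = -0.76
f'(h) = 4*sin(h)^3*cos(h) - 3*sin(h)^2*cos(h) - 70*sin(h)*cos(h) + 57*cos(h)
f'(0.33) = 32.30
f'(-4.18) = 1.51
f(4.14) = 18.45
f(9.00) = 107.51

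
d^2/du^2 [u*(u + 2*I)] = 2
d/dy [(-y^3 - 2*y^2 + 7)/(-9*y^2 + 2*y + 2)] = (9*y^4 - 4*y^3 - 10*y^2 + 118*y - 14)/(81*y^4 - 36*y^3 - 32*y^2 + 8*y + 4)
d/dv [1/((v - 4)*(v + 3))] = (1 - 2*v)/(v^4 - 2*v^3 - 23*v^2 + 24*v + 144)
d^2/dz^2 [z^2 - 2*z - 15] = 2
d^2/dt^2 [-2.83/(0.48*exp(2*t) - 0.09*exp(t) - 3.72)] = (2.83*(0.96*exp(t) - 0.09)*(1.92*exp(t) - 0.18)*exp(t) + (5.4336*exp(t) - 0.2547)*(-0.48*exp(2*t) + 0.09*exp(t) + 3.72))*exp(t)/(-0.48*exp(2*t) + 0.09*exp(t) + 3.72)^3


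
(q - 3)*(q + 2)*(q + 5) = q^3 + 4*q^2 - 11*q - 30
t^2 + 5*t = t*(t + 5)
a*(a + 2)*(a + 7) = a^3 + 9*a^2 + 14*a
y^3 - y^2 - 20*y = y*(y - 5)*(y + 4)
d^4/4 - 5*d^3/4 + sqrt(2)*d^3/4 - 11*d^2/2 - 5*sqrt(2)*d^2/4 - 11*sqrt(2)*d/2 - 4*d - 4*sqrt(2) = (d/2 + 1)*(d/2 + sqrt(2)/2)*(d - 8)*(d + 1)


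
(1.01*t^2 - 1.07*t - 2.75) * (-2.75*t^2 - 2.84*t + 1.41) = -2.7775*t^4 + 0.0741000000000005*t^3 + 12.0254*t^2 + 6.3013*t - 3.8775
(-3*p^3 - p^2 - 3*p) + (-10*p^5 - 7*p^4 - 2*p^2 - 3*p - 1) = -10*p^5 - 7*p^4 - 3*p^3 - 3*p^2 - 6*p - 1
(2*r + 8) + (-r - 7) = r + 1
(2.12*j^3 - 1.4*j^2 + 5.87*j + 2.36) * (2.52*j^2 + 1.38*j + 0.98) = 5.3424*j^5 - 0.6024*j^4 + 14.938*j^3 + 12.6758*j^2 + 9.0094*j + 2.3128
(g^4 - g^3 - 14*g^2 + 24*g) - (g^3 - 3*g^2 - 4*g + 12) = g^4 - 2*g^3 - 11*g^2 + 28*g - 12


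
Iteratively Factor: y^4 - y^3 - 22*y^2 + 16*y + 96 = (y - 4)*(y^3 + 3*y^2 - 10*y - 24) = (y - 4)*(y - 3)*(y^2 + 6*y + 8) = (y - 4)*(y - 3)*(y + 2)*(y + 4)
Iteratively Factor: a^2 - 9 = (a - 3)*(a + 3)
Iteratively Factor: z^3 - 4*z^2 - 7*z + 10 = (z - 5)*(z^2 + z - 2) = (z - 5)*(z + 2)*(z - 1)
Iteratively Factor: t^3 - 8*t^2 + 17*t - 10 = (t - 2)*(t^2 - 6*t + 5) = (t - 5)*(t - 2)*(t - 1)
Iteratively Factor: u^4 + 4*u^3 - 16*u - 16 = (u - 2)*(u^3 + 6*u^2 + 12*u + 8) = (u - 2)*(u + 2)*(u^2 + 4*u + 4) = (u - 2)*(u + 2)^2*(u + 2)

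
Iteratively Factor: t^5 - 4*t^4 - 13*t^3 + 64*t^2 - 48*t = (t - 4)*(t^4 - 13*t^2 + 12*t) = (t - 4)*(t + 4)*(t^3 - 4*t^2 + 3*t) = (t - 4)*(t - 1)*(t + 4)*(t^2 - 3*t) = (t - 4)*(t - 3)*(t - 1)*(t + 4)*(t)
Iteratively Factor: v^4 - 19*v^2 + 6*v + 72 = (v - 3)*(v^3 + 3*v^2 - 10*v - 24) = (v - 3)^2*(v^2 + 6*v + 8) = (v - 3)^2*(v + 4)*(v + 2)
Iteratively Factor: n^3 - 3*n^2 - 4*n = (n + 1)*(n^2 - 4*n) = n*(n + 1)*(n - 4)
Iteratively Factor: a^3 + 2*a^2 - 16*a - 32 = (a - 4)*(a^2 + 6*a + 8) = (a - 4)*(a + 2)*(a + 4)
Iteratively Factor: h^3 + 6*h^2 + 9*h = (h)*(h^2 + 6*h + 9) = h*(h + 3)*(h + 3)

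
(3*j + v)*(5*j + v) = 15*j^2 + 8*j*v + v^2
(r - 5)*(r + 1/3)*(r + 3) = r^3 - 5*r^2/3 - 47*r/3 - 5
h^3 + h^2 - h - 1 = (h - 1)*(h + 1)^2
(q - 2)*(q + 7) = q^2 + 5*q - 14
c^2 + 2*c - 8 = (c - 2)*(c + 4)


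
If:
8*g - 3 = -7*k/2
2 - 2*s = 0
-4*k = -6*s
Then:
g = -9/32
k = 3/2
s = 1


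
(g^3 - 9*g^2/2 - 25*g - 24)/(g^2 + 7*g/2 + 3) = g - 8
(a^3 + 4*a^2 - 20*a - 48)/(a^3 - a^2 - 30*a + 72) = (a + 2)/(a - 3)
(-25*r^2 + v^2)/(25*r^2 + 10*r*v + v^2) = (-5*r + v)/(5*r + v)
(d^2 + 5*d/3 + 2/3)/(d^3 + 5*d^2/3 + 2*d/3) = 1/d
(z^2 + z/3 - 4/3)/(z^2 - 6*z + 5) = (z + 4/3)/(z - 5)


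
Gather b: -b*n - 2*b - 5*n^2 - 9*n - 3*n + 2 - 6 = b*(-n - 2) - 5*n^2 - 12*n - 4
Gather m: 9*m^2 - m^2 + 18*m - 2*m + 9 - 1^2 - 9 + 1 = 8*m^2 + 16*m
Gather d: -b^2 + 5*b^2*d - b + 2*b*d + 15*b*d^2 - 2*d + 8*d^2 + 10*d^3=-b^2 - b + 10*d^3 + d^2*(15*b + 8) + d*(5*b^2 + 2*b - 2)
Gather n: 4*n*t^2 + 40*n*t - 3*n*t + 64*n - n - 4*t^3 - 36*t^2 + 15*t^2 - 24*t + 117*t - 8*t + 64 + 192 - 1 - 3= n*(4*t^2 + 37*t + 63) - 4*t^3 - 21*t^2 + 85*t + 252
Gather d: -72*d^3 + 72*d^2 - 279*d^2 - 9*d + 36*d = -72*d^3 - 207*d^2 + 27*d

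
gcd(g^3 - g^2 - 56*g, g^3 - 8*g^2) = g^2 - 8*g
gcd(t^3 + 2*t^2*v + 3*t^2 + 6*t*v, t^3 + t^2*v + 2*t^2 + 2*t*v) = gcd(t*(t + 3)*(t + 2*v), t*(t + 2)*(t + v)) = t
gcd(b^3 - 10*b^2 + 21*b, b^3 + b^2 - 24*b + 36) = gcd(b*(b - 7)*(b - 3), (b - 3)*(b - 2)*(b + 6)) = b - 3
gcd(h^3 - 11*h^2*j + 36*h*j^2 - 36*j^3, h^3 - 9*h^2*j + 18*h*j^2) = h^2 - 9*h*j + 18*j^2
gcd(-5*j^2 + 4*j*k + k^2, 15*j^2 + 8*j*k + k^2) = 5*j + k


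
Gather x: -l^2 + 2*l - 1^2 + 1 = -l^2 + 2*l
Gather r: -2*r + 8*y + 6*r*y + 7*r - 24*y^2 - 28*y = r*(6*y + 5) - 24*y^2 - 20*y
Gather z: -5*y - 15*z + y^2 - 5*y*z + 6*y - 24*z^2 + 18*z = y^2 + y - 24*z^2 + z*(3 - 5*y)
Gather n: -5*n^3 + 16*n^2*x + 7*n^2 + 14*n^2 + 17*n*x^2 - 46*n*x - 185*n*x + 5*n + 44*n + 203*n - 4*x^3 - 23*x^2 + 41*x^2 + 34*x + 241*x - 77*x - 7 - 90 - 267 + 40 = -5*n^3 + n^2*(16*x + 21) + n*(17*x^2 - 231*x + 252) - 4*x^3 + 18*x^2 + 198*x - 324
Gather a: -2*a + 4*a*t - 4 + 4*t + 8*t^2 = a*(4*t - 2) + 8*t^2 + 4*t - 4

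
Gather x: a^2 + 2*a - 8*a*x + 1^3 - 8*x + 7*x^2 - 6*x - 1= a^2 + 2*a + 7*x^2 + x*(-8*a - 14)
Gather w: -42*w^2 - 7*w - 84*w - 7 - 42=-42*w^2 - 91*w - 49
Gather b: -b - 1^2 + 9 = 8 - b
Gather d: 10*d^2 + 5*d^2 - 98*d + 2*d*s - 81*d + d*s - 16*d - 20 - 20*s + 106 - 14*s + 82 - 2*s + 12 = 15*d^2 + d*(3*s - 195) - 36*s + 180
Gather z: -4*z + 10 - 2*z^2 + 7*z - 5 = -2*z^2 + 3*z + 5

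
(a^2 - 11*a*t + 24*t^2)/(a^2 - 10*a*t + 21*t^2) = (-a + 8*t)/(-a + 7*t)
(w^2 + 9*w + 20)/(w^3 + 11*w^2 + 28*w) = (w + 5)/(w*(w + 7))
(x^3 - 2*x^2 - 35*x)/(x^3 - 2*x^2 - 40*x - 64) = x*(-x^2 + 2*x + 35)/(-x^3 + 2*x^2 + 40*x + 64)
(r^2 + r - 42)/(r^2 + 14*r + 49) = (r - 6)/(r + 7)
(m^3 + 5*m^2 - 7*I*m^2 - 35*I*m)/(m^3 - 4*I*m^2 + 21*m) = (m + 5)/(m + 3*I)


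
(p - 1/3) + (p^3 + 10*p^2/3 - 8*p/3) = p^3 + 10*p^2/3 - 5*p/3 - 1/3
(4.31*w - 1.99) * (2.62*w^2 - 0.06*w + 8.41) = 11.2922*w^3 - 5.4724*w^2 + 36.3665*w - 16.7359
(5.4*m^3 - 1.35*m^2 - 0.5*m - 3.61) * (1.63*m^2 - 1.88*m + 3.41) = 8.802*m^5 - 12.3525*m^4 + 20.137*m^3 - 9.5478*m^2 + 5.0818*m - 12.3101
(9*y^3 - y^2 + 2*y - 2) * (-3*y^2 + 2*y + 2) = -27*y^5 + 21*y^4 + 10*y^3 + 8*y^2 - 4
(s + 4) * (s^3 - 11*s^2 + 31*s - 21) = s^4 - 7*s^3 - 13*s^2 + 103*s - 84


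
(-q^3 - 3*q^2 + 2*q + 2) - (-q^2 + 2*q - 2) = -q^3 - 2*q^2 + 4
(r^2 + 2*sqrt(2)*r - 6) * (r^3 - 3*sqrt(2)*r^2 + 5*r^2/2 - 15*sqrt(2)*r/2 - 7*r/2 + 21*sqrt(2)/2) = r^5 - sqrt(2)*r^4 + 5*r^4/2 - 43*r^3/2 - 5*sqrt(2)*r^3/2 - 45*r^2 + 43*sqrt(2)*r^2/2 + 63*r + 45*sqrt(2)*r - 63*sqrt(2)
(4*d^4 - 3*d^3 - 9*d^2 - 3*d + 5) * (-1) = -4*d^4 + 3*d^3 + 9*d^2 + 3*d - 5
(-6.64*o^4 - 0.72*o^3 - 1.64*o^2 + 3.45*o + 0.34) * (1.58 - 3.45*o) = 22.908*o^5 - 8.0072*o^4 + 4.5204*o^3 - 14.4937*o^2 + 4.278*o + 0.5372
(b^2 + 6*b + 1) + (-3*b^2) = -2*b^2 + 6*b + 1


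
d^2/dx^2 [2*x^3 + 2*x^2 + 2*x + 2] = 12*x + 4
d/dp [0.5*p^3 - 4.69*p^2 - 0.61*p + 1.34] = 1.5*p^2 - 9.38*p - 0.61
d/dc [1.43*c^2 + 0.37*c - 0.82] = 2.86*c + 0.37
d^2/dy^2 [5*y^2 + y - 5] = 10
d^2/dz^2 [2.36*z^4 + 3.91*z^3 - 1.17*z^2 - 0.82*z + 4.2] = 28.32*z^2 + 23.46*z - 2.34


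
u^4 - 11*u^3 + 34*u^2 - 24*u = u*(u - 6)*(u - 4)*(u - 1)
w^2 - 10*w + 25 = (w - 5)^2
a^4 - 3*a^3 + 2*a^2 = a^2*(a - 2)*(a - 1)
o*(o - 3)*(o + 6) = o^3 + 3*o^2 - 18*o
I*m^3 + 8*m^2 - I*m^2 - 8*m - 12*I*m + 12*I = (m - 6*I)*(m - 2*I)*(I*m - I)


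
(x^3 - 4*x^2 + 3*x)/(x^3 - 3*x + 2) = x*(x - 3)/(x^2 + x - 2)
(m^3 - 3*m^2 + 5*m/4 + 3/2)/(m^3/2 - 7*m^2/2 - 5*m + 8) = (4*m^3 - 12*m^2 + 5*m + 6)/(2*(m^3 - 7*m^2 - 10*m + 16))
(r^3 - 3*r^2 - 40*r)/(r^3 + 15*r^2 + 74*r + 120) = r*(r - 8)/(r^2 + 10*r + 24)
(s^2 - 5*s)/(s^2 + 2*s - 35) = s/(s + 7)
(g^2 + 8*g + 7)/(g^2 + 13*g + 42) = (g + 1)/(g + 6)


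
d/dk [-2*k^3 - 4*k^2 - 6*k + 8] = -6*k^2 - 8*k - 6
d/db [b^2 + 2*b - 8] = 2*b + 2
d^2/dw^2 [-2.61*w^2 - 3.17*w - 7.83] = -5.22000000000000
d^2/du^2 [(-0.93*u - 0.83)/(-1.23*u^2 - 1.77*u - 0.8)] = ((0.93*u + 0.83)*(2.46*u + 1.77)*(4.92*u + 3.54) - (6.8634*u + 5.334)*(1.23*u^2 + 1.77*u + 0.8))/(1.23*u^2 + 1.77*u + 0.8)^3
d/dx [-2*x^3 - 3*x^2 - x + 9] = -6*x^2 - 6*x - 1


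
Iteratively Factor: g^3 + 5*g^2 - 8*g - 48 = (g + 4)*(g^2 + g - 12) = (g + 4)^2*(g - 3)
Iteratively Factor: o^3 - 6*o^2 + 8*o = (o)*(o^2 - 6*o + 8) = o*(o - 2)*(o - 4)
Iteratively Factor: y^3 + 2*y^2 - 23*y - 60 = (y + 4)*(y^2 - 2*y - 15) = (y + 3)*(y + 4)*(y - 5)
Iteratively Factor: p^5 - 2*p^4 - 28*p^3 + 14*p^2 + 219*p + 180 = (p + 1)*(p^4 - 3*p^3 - 25*p^2 + 39*p + 180) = (p - 5)*(p + 1)*(p^3 + 2*p^2 - 15*p - 36) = (p - 5)*(p - 4)*(p + 1)*(p^2 + 6*p + 9) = (p - 5)*(p - 4)*(p + 1)*(p + 3)*(p + 3)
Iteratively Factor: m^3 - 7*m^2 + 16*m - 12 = (m - 2)*(m^2 - 5*m + 6) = (m - 2)^2*(m - 3)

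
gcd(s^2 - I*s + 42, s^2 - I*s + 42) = s^2 - I*s + 42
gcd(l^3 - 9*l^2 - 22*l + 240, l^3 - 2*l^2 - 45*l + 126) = l - 6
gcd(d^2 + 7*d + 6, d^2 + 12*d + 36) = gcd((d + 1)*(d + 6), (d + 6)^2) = d + 6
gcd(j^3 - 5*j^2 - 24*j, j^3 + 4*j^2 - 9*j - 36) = j + 3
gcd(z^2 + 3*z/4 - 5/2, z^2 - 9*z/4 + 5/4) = z - 5/4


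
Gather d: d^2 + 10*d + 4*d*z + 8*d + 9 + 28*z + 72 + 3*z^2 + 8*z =d^2 + d*(4*z + 18) + 3*z^2 + 36*z + 81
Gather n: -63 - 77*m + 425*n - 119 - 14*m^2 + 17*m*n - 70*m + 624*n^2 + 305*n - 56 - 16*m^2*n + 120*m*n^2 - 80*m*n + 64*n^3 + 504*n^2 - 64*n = -14*m^2 - 147*m + 64*n^3 + n^2*(120*m + 1128) + n*(-16*m^2 - 63*m + 666) - 238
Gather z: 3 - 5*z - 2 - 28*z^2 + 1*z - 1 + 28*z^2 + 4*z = 0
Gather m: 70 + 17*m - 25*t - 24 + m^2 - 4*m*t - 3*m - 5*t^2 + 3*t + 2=m^2 + m*(14 - 4*t) - 5*t^2 - 22*t + 48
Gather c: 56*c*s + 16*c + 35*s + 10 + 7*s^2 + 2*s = c*(56*s + 16) + 7*s^2 + 37*s + 10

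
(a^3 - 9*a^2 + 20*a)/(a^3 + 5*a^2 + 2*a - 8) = a*(a^2 - 9*a + 20)/(a^3 + 5*a^2 + 2*a - 8)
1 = 1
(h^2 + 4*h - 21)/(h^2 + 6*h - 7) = (h - 3)/(h - 1)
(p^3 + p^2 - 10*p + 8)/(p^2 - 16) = (p^2 - 3*p + 2)/(p - 4)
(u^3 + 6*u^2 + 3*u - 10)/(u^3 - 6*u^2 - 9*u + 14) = (u + 5)/(u - 7)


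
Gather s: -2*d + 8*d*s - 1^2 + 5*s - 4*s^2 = -2*d - 4*s^2 + s*(8*d + 5) - 1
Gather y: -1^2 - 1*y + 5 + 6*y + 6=5*y + 10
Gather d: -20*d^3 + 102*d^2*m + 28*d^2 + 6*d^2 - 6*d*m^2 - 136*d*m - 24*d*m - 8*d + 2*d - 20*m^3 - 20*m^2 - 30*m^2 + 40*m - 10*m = -20*d^3 + d^2*(102*m + 34) + d*(-6*m^2 - 160*m - 6) - 20*m^3 - 50*m^2 + 30*m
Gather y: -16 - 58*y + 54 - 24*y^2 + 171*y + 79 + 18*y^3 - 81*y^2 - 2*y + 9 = 18*y^3 - 105*y^2 + 111*y + 126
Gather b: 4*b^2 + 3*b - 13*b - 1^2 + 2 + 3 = 4*b^2 - 10*b + 4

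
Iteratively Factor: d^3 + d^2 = (d + 1)*(d^2) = d*(d + 1)*(d)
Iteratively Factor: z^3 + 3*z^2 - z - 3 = (z - 1)*(z^2 + 4*z + 3) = (z - 1)*(z + 3)*(z + 1)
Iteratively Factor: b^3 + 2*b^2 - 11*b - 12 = (b - 3)*(b^2 + 5*b + 4) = (b - 3)*(b + 4)*(b + 1)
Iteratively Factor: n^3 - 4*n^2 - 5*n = (n)*(n^2 - 4*n - 5) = n*(n - 5)*(n + 1)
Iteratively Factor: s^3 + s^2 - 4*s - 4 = (s - 2)*(s^2 + 3*s + 2) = (s - 2)*(s + 1)*(s + 2)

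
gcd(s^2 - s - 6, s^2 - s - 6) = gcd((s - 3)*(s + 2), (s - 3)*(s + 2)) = s^2 - s - 6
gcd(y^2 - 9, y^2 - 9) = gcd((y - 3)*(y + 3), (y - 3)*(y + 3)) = y^2 - 9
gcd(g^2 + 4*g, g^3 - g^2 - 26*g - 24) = g + 4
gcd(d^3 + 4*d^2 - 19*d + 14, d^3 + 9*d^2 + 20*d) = 1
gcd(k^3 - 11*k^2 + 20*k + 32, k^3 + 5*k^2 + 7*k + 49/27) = 1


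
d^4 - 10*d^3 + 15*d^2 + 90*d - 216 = (d - 6)*(d - 4)*(d - 3)*(d + 3)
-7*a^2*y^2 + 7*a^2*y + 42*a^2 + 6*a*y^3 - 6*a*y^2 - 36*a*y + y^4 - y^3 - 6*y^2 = (-a + y)*(7*a + y)*(y - 3)*(y + 2)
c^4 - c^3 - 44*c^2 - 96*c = c*(c - 8)*(c + 3)*(c + 4)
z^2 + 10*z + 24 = (z + 4)*(z + 6)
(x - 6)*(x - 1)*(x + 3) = x^3 - 4*x^2 - 15*x + 18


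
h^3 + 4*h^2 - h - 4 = (h - 1)*(h + 1)*(h + 4)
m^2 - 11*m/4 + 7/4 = (m - 7/4)*(m - 1)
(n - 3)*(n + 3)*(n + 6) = n^3 + 6*n^2 - 9*n - 54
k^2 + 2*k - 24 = (k - 4)*(k + 6)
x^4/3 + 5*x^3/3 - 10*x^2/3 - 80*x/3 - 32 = (x/3 + 1)*(x - 4)*(x + 2)*(x + 4)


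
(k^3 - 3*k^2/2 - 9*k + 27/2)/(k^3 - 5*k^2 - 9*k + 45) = (k - 3/2)/(k - 5)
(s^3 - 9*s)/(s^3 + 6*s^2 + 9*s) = (s - 3)/(s + 3)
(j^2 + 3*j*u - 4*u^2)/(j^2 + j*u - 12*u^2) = (-j + u)/(-j + 3*u)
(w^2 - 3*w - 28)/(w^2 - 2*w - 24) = (w - 7)/(w - 6)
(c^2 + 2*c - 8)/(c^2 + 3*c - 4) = (c - 2)/(c - 1)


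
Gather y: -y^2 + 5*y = -y^2 + 5*y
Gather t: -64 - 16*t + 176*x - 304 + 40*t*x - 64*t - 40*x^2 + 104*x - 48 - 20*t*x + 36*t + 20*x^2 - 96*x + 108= t*(20*x - 44) - 20*x^2 + 184*x - 308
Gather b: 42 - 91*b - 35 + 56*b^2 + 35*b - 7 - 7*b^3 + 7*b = -7*b^3 + 56*b^2 - 49*b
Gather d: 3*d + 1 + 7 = 3*d + 8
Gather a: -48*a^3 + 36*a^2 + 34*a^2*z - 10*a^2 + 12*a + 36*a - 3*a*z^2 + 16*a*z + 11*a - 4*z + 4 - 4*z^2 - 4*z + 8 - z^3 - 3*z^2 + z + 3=-48*a^3 + a^2*(34*z + 26) + a*(-3*z^2 + 16*z + 59) - z^3 - 7*z^2 - 7*z + 15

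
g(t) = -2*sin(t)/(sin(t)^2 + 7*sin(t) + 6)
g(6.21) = 0.03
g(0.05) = -0.02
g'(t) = -2*(-2*sin(t)*cos(t) - 7*cos(t))*sin(t)/(sin(t)^2 + 7*sin(t) + 6)^2 - 2*cos(t)/(sin(t)^2 + 7*sin(t) + 6)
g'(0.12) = -0.25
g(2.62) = -0.10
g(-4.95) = -0.14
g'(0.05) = -0.30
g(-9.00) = 0.25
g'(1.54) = -0.00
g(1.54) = -0.14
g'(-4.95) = -0.01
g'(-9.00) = 0.98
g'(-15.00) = 2.42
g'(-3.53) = 0.14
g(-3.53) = -0.09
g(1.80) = -0.14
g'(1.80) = 0.01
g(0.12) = -0.03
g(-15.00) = 0.70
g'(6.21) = -0.40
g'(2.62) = 0.11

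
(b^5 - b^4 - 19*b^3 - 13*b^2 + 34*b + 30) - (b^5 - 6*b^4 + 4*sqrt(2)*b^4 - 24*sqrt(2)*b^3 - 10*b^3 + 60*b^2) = -4*sqrt(2)*b^4 + 5*b^4 - 9*b^3 + 24*sqrt(2)*b^3 - 73*b^2 + 34*b + 30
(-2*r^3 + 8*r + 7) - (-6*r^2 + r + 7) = -2*r^3 + 6*r^2 + 7*r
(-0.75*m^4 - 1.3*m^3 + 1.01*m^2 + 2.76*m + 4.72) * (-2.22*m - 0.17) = 1.665*m^5 + 3.0135*m^4 - 2.0212*m^3 - 6.2989*m^2 - 10.9476*m - 0.8024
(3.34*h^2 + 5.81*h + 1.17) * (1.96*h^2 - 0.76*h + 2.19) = 6.5464*h^4 + 8.8492*h^3 + 5.1922*h^2 + 11.8347*h + 2.5623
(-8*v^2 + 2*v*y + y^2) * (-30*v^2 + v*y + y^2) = 240*v^4 - 68*v^3*y - 36*v^2*y^2 + 3*v*y^3 + y^4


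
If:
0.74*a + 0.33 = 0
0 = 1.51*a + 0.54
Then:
No Solution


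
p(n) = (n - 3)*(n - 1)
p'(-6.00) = -16.00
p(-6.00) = 63.00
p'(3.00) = 2.00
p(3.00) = 0.00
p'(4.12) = 4.24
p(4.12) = 3.49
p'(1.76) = -0.48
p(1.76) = -0.94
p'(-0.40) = -4.80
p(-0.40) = 4.76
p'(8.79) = 13.58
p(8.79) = 45.10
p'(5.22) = 6.44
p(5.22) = 9.37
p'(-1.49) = -6.98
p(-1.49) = 11.18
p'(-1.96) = -7.92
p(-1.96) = 14.68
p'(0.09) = -3.82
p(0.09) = 2.65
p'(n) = 2*n - 4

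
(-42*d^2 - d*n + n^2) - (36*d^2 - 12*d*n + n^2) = -78*d^2 + 11*d*n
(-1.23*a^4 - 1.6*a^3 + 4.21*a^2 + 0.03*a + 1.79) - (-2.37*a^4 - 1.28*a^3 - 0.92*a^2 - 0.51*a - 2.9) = 1.14*a^4 - 0.32*a^3 + 5.13*a^2 + 0.54*a + 4.69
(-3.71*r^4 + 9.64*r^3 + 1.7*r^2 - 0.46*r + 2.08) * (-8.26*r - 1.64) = 30.6446*r^5 - 73.542*r^4 - 29.8516*r^3 + 1.0116*r^2 - 16.4264*r - 3.4112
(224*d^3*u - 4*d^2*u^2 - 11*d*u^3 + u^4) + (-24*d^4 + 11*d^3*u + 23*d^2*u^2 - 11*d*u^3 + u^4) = -24*d^4 + 235*d^3*u + 19*d^2*u^2 - 22*d*u^3 + 2*u^4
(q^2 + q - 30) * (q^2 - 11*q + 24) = q^4 - 10*q^3 - 17*q^2 + 354*q - 720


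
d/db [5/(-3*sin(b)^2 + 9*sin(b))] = 5*(2*sin(b) - 3)*cos(b)/(3*(sin(b) - 3)^2*sin(b)^2)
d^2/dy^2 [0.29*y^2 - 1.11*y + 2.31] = 0.580000000000000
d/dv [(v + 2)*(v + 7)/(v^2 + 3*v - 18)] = 2*(-3*v^2 - 32*v - 102)/(v^4 + 6*v^3 - 27*v^2 - 108*v + 324)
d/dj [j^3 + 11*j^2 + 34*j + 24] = 3*j^2 + 22*j + 34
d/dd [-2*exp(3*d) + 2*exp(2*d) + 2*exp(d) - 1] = (-6*exp(2*d) + 4*exp(d) + 2)*exp(d)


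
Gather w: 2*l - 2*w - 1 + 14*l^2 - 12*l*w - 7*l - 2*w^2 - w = 14*l^2 - 5*l - 2*w^2 + w*(-12*l - 3) - 1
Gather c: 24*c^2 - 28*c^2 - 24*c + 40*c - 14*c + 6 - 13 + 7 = -4*c^2 + 2*c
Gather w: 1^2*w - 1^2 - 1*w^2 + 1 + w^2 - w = 0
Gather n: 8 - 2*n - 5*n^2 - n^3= -n^3 - 5*n^2 - 2*n + 8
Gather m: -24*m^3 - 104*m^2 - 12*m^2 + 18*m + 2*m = -24*m^3 - 116*m^2 + 20*m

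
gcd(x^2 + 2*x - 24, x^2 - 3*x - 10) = 1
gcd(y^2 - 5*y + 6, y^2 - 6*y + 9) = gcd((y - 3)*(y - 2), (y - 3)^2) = y - 3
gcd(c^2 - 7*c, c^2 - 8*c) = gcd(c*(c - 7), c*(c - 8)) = c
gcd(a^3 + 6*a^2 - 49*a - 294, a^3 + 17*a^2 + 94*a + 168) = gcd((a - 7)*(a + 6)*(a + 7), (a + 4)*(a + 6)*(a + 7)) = a^2 + 13*a + 42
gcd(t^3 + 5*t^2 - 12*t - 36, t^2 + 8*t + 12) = t^2 + 8*t + 12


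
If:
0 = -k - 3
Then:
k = -3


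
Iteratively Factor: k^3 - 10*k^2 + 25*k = (k)*(k^2 - 10*k + 25) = k*(k - 5)*(k - 5)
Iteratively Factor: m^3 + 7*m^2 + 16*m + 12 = (m + 3)*(m^2 + 4*m + 4) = (m + 2)*(m + 3)*(m + 2)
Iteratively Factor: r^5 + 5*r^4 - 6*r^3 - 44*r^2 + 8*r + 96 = (r + 4)*(r^4 + r^3 - 10*r^2 - 4*r + 24) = (r - 2)*(r + 4)*(r^3 + 3*r^2 - 4*r - 12) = (r - 2)*(r + 3)*(r + 4)*(r^2 - 4) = (r - 2)^2*(r + 3)*(r + 4)*(r + 2)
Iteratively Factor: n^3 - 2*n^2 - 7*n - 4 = (n + 1)*(n^2 - 3*n - 4) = (n + 1)^2*(n - 4)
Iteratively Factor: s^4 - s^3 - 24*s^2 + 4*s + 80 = (s - 5)*(s^3 + 4*s^2 - 4*s - 16) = (s - 5)*(s + 4)*(s^2 - 4) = (s - 5)*(s + 2)*(s + 4)*(s - 2)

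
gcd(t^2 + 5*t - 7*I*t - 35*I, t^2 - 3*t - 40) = t + 5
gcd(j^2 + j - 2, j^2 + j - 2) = j^2 + j - 2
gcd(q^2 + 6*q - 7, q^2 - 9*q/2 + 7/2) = q - 1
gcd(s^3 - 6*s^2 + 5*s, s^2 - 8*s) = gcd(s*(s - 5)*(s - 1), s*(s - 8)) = s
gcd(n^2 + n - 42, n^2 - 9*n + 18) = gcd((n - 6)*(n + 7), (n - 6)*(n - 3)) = n - 6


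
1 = 1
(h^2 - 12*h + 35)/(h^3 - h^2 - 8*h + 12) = (h^2 - 12*h + 35)/(h^3 - h^2 - 8*h + 12)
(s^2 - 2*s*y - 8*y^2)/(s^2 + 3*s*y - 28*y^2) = (s + 2*y)/(s + 7*y)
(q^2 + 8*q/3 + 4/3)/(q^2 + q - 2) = (q + 2/3)/(q - 1)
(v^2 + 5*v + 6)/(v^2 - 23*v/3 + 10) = 3*(v^2 + 5*v + 6)/(3*v^2 - 23*v + 30)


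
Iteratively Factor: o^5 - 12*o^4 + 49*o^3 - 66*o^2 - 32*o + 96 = (o - 4)*(o^4 - 8*o^3 + 17*o^2 + 2*o - 24) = (o - 4)*(o + 1)*(o^3 - 9*o^2 + 26*o - 24) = (o - 4)^2*(o + 1)*(o^2 - 5*o + 6) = (o - 4)^2*(o - 2)*(o + 1)*(o - 3)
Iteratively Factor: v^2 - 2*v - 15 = (v + 3)*(v - 5)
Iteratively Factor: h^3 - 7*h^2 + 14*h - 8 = (h - 1)*(h^2 - 6*h + 8) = (h - 2)*(h - 1)*(h - 4)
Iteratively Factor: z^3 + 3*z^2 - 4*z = (z - 1)*(z^2 + 4*z) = (z - 1)*(z + 4)*(z)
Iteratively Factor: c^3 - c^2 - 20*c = (c - 5)*(c^2 + 4*c) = c*(c - 5)*(c + 4)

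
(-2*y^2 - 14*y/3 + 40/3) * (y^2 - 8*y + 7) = -2*y^4 + 34*y^3/3 + 110*y^2/3 - 418*y/3 + 280/3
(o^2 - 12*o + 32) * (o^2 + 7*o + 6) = o^4 - 5*o^3 - 46*o^2 + 152*o + 192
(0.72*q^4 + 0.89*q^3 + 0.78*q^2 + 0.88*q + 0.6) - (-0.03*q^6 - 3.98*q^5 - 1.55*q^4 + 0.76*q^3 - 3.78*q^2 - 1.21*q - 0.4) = 0.03*q^6 + 3.98*q^5 + 2.27*q^4 + 0.13*q^3 + 4.56*q^2 + 2.09*q + 1.0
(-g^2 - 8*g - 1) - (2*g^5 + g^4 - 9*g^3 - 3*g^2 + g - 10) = -2*g^5 - g^4 + 9*g^3 + 2*g^2 - 9*g + 9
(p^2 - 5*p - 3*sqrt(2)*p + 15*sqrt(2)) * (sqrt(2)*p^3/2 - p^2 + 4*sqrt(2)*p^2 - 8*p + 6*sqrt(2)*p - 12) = sqrt(2)*p^5/2 - 4*p^4 + 3*sqrt(2)*p^4/2 - 11*sqrt(2)*p^3 - 12*p^3 - 21*sqrt(2)*p^2 + 112*p^2 - 84*sqrt(2)*p + 240*p - 180*sqrt(2)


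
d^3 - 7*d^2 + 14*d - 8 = (d - 4)*(d - 2)*(d - 1)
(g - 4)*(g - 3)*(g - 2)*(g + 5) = g^4 - 4*g^3 - 19*g^2 + 106*g - 120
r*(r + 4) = r^2 + 4*r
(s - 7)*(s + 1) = s^2 - 6*s - 7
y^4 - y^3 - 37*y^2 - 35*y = y*(y - 7)*(y + 1)*(y + 5)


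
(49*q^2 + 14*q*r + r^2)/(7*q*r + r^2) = (7*q + r)/r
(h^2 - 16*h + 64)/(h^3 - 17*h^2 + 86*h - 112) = (h - 8)/(h^2 - 9*h + 14)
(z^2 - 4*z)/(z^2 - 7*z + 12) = z/(z - 3)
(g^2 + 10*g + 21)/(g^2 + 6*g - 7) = (g + 3)/(g - 1)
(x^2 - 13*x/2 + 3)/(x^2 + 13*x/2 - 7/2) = (x - 6)/(x + 7)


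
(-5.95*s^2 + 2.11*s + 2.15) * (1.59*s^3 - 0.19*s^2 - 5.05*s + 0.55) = -9.4605*s^5 + 4.4854*s^4 + 33.0651*s^3 - 14.3365*s^2 - 9.697*s + 1.1825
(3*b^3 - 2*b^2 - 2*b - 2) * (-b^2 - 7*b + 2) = -3*b^5 - 19*b^4 + 22*b^3 + 12*b^2 + 10*b - 4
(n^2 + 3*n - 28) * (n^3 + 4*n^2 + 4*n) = n^5 + 7*n^4 - 12*n^3 - 100*n^2 - 112*n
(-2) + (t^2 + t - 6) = t^2 + t - 8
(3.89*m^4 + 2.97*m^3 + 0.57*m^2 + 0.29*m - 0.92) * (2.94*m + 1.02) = 11.4366*m^5 + 12.6996*m^4 + 4.7052*m^3 + 1.434*m^2 - 2.409*m - 0.9384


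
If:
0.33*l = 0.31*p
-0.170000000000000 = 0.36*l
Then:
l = -0.47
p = -0.50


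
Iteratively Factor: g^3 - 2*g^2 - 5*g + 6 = (g - 1)*(g^2 - g - 6) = (g - 3)*(g - 1)*(g + 2)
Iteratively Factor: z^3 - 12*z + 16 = (z - 2)*(z^2 + 2*z - 8) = (z - 2)^2*(z + 4)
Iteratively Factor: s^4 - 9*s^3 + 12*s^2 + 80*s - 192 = (s + 3)*(s^3 - 12*s^2 + 48*s - 64) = (s - 4)*(s + 3)*(s^2 - 8*s + 16) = (s - 4)^2*(s + 3)*(s - 4)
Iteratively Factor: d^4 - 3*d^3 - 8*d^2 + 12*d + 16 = (d + 1)*(d^3 - 4*d^2 - 4*d + 16) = (d - 2)*(d + 1)*(d^2 - 2*d - 8) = (d - 4)*(d - 2)*(d + 1)*(d + 2)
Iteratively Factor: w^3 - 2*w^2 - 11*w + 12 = (w + 3)*(w^2 - 5*w + 4) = (w - 4)*(w + 3)*(w - 1)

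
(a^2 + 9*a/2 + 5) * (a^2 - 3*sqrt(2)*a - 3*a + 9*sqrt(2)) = a^4 - 3*sqrt(2)*a^3 + 3*a^3/2 - 17*a^2/2 - 9*sqrt(2)*a^2/2 - 15*a + 51*sqrt(2)*a/2 + 45*sqrt(2)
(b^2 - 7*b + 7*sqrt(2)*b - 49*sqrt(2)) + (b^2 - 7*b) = 2*b^2 - 14*b + 7*sqrt(2)*b - 49*sqrt(2)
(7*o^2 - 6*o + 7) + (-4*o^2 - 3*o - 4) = 3*o^2 - 9*o + 3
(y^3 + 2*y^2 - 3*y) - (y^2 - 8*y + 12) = y^3 + y^2 + 5*y - 12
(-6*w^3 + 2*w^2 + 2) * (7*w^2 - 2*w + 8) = -42*w^5 + 26*w^4 - 52*w^3 + 30*w^2 - 4*w + 16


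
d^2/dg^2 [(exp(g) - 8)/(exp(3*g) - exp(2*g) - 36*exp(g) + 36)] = (4*exp(6*g) - 75*exp(5*g) + 233*exp(4*g) + 40*exp(3*g) + 1944*exp(2*g) - 10224*exp(g) - 9072)*exp(g)/(exp(9*g) - 3*exp(8*g) - 105*exp(7*g) + 323*exp(6*g) + 3564*exp(5*g) - 11556*exp(4*g) - 34992*exp(3*g) + 136080*exp(2*g) - 139968*exp(g) + 46656)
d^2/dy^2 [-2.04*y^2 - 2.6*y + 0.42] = -4.08000000000000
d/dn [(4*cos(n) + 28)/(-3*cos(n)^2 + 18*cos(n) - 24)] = 4*(sin(n)^2 - 14*cos(n) + 49)*sin(n)/(3*(cos(n)^2 - 6*cos(n) + 8)^2)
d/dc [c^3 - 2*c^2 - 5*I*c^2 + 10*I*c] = 3*c^2 - 4*c - 10*I*c + 10*I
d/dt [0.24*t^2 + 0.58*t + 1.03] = 0.48*t + 0.58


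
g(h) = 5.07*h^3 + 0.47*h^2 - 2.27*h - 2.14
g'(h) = 15.21*h^2 + 0.94*h - 2.27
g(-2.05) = -39.19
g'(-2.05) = 59.72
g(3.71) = 254.81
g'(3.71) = 210.57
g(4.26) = 388.67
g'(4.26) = 277.76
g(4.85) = 576.31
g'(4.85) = 360.07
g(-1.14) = -6.45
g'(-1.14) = 16.43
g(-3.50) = -205.81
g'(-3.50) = 180.76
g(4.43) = 437.80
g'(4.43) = 300.39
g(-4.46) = -432.46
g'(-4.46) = 296.09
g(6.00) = 1096.28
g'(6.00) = 550.93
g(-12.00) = -8668.18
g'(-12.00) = 2176.69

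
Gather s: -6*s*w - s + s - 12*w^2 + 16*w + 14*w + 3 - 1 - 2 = -6*s*w - 12*w^2 + 30*w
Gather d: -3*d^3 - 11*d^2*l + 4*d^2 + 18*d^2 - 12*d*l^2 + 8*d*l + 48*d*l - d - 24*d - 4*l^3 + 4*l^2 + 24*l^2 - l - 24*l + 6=-3*d^3 + d^2*(22 - 11*l) + d*(-12*l^2 + 56*l - 25) - 4*l^3 + 28*l^2 - 25*l + 6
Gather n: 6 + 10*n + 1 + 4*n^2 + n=4*n^2 + 11*n + 7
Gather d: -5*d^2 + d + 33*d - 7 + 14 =-5*d^2 + 34*d + 7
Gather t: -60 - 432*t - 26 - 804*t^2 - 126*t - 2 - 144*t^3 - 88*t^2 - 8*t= -144*t^3 - 892*t^2 - 566*t - 88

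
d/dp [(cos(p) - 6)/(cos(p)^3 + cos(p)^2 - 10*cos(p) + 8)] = (-21*cos(p) - 17*cos(2*p) + cos(3*p) + 87)*sin(p)/(2*(cos(p)^3 + cos(p)^2 - 10*cos(p) + 8)^2)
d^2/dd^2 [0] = 0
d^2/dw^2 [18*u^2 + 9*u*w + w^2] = 2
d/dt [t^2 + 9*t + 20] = 2*t + 9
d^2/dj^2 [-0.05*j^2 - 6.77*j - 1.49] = -0.100000000000000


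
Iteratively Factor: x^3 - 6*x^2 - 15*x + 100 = (x - 5)*(x^2 - x - 20) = (x - 5)^2*(x + 4)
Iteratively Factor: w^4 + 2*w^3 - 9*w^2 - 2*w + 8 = (w + 4)*(w^3 - 2*w^2 - w + 2) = (w - 2)*(w + 4)*(w^2 - 1) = (w - 2)*(w - 1)*(w + 4)*(w + 1)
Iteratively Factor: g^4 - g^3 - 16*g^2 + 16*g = (g)*(g^3 - g^2 - 16*g + 16) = g*(g - 1)*(g^2 - 16) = g*(g - 1)*(g + 4)*(g - 4)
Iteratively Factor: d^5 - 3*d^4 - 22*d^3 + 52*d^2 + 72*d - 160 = (d + 4)*(d^4 - 7*d^3 + 6*d^2 + 28*d - 40) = (d + 2)*(d + 4)*(d^3 - 9*d^2 + 24*d - 20) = (d - 2)*(d + 2)*(d + 4)*(d^2 - 7*d + 10) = (d - 2)^2*(d + 2)*(d + 4)*(d - 5)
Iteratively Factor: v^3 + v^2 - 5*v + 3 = (v - 1)*(v^2 + 2*v - 3) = (v - 1)^2*(v + 3)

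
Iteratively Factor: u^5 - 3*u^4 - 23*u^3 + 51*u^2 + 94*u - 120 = (u + 2)*(u^4 - 5*u^3 - 13*u^2 + 77*u - 60) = (u + 2)*(u + 4)*(u^3 - 9*u^2 + 23*u - 15) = (u - 3)*(u + 2)*(u + 4)*(u^2 - 6*u + 5) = (u - 5)*(u - 3)*(u + 2)*(u + 4)*(u - 1)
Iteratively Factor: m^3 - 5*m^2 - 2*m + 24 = (m - 4)*(m^2 - m - 6) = (m - 4)*(m - 3)*(m + 2)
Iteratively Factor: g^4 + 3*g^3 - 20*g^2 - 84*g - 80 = (g + 2)*(g^3 + g^2 - 22*g - 40) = (g + 2)^2*(g^2 - g - 20) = (g - 5)*(g + 2)^2*(g + 4)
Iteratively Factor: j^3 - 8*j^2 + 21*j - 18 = (j - 3)*(j^2 - 5*j + 6) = (j - 3)*(j - 2)*(j - 3)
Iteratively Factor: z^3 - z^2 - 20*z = (z)*(z^2 - z - 20) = z*(z + 4)*(z - 5)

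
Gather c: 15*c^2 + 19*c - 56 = 15*c^2 + 19*c - 56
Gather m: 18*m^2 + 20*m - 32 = 18*m^2 + 20*m - 32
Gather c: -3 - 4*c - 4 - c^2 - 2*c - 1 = -c^2 - 6*c - 8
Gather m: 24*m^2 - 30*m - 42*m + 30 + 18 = 24*m^2 - 72*m + 48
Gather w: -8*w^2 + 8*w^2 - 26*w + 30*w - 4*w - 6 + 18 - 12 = 0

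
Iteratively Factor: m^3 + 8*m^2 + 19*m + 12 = (m + 1)*(m^2 + 7*m + 12) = (m + 1)*(m + 4)*(m + 3)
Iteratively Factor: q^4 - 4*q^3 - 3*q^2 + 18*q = (q + 2)*(q^3 - 6*q^2 + 9*q) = q*(q + 2)*(q^2 - 6*q + 9) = q*(q - 3)*(q + 2)*(q - 3)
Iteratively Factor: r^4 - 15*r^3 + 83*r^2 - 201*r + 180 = (r - 4)*(r^3 - 11*r^2 + 39*r - 45) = (r - 4)*(r - 3)*(r^2 - 8*r + 15) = (r - 5)*(r - 4)*(r - 3)*(r - 3)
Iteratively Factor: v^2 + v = (v + 1)*(v)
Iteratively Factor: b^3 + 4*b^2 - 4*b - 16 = (b + 2)*(b^2 + 2*b - 8) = (b + 2)*(b + 4)*(b - 2)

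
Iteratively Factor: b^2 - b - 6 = (b - 3)*(b + 2)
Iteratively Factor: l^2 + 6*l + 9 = (l + 3)*(l + 3)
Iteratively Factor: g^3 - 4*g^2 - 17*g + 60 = (g - 3)*(g^2 - g - 20) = (g - 5)*(g - 3)*(g + 4)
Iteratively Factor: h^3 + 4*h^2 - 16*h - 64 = (h + 4)*(h^2 - 16) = (h - 4)*(h + 4)*(h + 4)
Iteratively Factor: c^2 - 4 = (c - 2)*(c + 2)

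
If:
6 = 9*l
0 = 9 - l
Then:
No Solution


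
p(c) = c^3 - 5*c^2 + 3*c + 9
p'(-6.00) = 171.00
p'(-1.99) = 34.78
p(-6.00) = -405.00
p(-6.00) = -405.00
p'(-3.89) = 87.30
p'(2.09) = -4.80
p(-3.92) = -139.83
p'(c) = 3*c^2 - 10*c + 3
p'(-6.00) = 171.00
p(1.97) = 3.15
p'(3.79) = 8.19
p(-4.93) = -247.14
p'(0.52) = -1.39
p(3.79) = 2.99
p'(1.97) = -5.06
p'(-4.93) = 125.21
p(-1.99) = -24.65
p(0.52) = 9.35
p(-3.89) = -137.19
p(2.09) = 2.56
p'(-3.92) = 88.30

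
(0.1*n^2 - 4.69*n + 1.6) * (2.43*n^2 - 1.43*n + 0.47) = 0.243*n^4 - 11.5397*n^3 + 10.6417*n^2 - 4.4923*n + 0.752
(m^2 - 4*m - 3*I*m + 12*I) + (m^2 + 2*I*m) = 2*m^2 - 4*m - I*m + 12*I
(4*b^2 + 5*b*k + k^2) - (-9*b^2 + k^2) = 13*b^2 + 5*b*k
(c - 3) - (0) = c - 3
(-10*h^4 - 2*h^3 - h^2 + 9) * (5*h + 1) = -50*h^5 - 20*h^4 - 7*h^3 - h^2 + 45*h + 9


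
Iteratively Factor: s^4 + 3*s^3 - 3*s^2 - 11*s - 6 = (s + 3)*(s^3 - 3*s - 2) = (s + 1)*(s + 3)*(s^2 - s - 2) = (s + 1)^2*(s + 3)*(s - 2)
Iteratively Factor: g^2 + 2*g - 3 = (g - 1)*(g + 3)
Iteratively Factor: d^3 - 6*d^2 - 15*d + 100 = (d - 5)*(d^2 - d - 20) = (d - 5)*(d + 4)*(d - 5)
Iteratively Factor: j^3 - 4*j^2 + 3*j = (j - 3)*(j^2 - j) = j*(j - 3)*(j - 1)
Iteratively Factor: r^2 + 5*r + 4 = (r + 1)*(r + 4)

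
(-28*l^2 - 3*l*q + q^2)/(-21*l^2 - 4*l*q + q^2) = (4*l + q)/(3*l + q)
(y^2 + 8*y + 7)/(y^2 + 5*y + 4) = (y + 7)/(y + 4)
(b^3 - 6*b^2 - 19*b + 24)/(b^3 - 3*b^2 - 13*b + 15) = (b - 8)/(b - 5)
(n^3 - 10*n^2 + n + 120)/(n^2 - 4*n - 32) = (n^2 - 2*n - 15)/(n + 4)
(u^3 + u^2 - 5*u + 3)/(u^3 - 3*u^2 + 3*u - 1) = (u + 3)/(u - 1)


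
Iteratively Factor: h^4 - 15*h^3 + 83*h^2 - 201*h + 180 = (h - 4)*(h^3 - 11*h^2 + 39*h - 45) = (h - 4)*(h - 3)*(h^2 - 8*h + 15) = (h - 4)*(h - 3)^2*(h - 5)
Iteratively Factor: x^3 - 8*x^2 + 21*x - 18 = (x - 3)*(x^2 - 5*x + 6) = (x - 3)*(x - 2)*(x - 3)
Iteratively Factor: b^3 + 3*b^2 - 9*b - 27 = (b + 3)*(b^2 - 9) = (b + 3)^2*(b - 3)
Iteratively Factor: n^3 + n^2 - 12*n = (n)*(n^2 + n - 12) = n*(n - 3)*(n + 4)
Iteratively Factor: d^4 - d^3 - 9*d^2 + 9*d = (d + 3)*(d^3 - 4*d^2 + 3*d) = (d - 3)*(d + 3)*(d^2 - d) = (d - 3)*(d - 1)*(d + 3)*(d)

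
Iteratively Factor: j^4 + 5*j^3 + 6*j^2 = (j + 2)*(j^3 + 3*j^2) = j*(j + 2)*(j^2 + 3*j) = j*(j + 2)*(j + 3)*(j)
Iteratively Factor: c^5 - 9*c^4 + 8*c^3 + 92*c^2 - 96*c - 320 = (c - 4)*(c^4 - 5*c^3 - 12*c^2 + 44*c + 80) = (c - 4)^2*(c^3 - c^2 - 16*c - 20) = (c - 4)^2*(c + 2)*(c^2 - 3*c - 10) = (c - 4)^2*(c + 2)^2*(c - 5)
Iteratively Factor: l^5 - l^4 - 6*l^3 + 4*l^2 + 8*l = (l)*(l^4 - l^3 - 6*l^2 + 4*l + 8) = l*(l - 2)*(l^3 + l^2 - 4*l - 4) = l*(l - 2)*(l + 1)*(l^2 - 4) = l*(l - 2)*(l + 1)*(l + 2)*(l - 2)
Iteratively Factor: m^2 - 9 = (m + 3)*(m - 3)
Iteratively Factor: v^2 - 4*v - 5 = (v - 5)*(v + 1)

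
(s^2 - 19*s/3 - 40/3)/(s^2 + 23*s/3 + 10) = (s - 8)/(s + 6)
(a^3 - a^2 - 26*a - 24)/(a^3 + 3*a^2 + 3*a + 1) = (a^2 - 2*a - 24)/(a^2 + 2*a + 1)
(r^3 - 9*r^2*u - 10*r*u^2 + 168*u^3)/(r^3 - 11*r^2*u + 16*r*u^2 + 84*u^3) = (r + 4*u)/(r + 2*u)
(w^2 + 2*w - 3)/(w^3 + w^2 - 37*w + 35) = (w + 3)/(w^2 + 2*w - 35)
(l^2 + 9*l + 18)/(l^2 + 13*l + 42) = (l + 3)/(l + 7)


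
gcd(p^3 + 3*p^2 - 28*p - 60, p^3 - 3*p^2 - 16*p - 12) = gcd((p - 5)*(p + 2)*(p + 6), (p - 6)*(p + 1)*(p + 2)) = p + 2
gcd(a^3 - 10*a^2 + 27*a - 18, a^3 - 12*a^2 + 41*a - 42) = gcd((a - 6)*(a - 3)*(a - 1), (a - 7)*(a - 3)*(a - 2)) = a - 3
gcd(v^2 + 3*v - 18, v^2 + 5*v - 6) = v + 6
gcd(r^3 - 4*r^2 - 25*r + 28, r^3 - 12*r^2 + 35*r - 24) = r - 1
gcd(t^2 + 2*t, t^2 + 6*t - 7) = 1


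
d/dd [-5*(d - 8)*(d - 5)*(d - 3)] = -15*d^2 + 160*d - 395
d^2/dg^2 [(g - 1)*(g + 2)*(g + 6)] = 6*g + 14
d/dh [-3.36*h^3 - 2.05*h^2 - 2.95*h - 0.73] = -10.08*h^2 - 4.1*h - 2.95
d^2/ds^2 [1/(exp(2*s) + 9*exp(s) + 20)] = (2*(2*exp(s) + 9)^2*exp(s) - (4*exp(s) + 9)*(exp(2*s) + 9*exp(s) + 20))*exp(s)/(exp(2*s) + 9*exp(s) + 20)^3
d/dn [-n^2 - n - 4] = -2*n - 1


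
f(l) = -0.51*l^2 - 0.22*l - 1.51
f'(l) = -1.02*l - 0.22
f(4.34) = -12.07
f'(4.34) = -4.65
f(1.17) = -2.47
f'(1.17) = -1.41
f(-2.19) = -3.47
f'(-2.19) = 2.01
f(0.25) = -1.60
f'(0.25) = -0.48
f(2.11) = -4.24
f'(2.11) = -2.37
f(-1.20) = -1.98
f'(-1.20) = 1.00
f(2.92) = -6.50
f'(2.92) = -3.20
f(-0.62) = -1.57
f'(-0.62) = 0.41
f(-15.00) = -112.96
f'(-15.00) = 15.08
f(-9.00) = -40.84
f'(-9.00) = 8.96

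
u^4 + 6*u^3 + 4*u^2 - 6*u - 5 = (u - 1)*(u + 1)^2*(u + 5)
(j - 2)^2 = j^2 - 4*j + 4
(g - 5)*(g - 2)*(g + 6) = g^3 - g^2 - 32*g + 60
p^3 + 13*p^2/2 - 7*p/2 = p*(p - 1/2)*(p + 7)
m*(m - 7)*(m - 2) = m^3 - 9*m^2 + 14*m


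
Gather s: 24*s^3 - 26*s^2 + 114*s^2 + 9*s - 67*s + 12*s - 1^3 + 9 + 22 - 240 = 24*s^3 + 88*s^2 - 46*s - 210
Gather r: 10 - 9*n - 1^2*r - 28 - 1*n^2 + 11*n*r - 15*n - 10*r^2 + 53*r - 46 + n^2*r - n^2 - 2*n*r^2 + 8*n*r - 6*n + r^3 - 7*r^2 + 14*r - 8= -2*n^2 - 30*n + r^3 + r^2*(-2*n - 17) + r*(n^2 + 19*n + 66) - 72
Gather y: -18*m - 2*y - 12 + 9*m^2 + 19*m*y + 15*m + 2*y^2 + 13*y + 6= 9*m^2 - 3*m + 2*y^2 + y*(19*m + 11) - 6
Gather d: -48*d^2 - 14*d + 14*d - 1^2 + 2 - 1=-48*d^2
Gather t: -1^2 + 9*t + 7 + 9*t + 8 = 18*t + 14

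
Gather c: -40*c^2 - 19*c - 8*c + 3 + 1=-40*c^2 - 27*c + 4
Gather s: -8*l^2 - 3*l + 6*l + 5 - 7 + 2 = -8*l^2 + 3*l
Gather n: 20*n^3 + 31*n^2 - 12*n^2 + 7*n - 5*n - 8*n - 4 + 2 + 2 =20*n^3 + 19*n^2 - 6*n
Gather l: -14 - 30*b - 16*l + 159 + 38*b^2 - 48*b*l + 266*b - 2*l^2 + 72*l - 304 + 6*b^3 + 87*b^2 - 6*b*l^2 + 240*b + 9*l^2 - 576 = 6*b^3 + 125*b^2 + 476*b + l^2*(7 - 6*b) + l*(56 - 48*b) - 735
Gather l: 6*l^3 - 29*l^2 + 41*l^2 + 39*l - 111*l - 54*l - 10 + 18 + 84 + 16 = 6*l^3 + 12*l^2 - 126*l + 108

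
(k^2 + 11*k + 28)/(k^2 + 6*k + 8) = (k + 7)/(k + 2)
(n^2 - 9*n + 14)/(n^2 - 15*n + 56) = (n - 2)/(n - 8)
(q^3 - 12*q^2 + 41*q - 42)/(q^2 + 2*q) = (q^3 - 12*q^2 + 41*q - 42)/(q*(q + 2))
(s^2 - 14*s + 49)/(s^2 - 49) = (s - 7)/(s + 7)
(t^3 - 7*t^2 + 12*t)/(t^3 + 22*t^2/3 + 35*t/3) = 3*(t^2 - 7*t + 12)/(3*t^2 + 22*t + 35)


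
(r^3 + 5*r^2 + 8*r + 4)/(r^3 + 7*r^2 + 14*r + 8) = (r + 2)/(r + 4)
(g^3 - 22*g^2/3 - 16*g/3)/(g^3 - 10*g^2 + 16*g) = (g + 2/3)/(g - 2)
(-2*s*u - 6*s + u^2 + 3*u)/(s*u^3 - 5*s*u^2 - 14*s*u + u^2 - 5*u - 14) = (2*s*u + 6*s - u^2 - 3*u)/(-s*u^3 + 5*s*u^2 + 14*s*u - u^2 + 5*u + 14)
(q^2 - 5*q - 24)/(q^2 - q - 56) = (q + 3)/(q + 7)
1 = 1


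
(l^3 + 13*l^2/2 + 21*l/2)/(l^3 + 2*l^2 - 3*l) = (l + 7/2)/(l - 1)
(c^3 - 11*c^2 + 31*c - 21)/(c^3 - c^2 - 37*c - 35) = (c^2 - 4*c + 3)/(c^2 + 6*c + 5)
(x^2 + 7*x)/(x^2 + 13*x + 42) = x/(x + 6)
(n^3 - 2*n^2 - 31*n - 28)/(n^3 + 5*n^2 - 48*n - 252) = (n^2 + 5*n + 4)/(n^2 + 12*n + 36)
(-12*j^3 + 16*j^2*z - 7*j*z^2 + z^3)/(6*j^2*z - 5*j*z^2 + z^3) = (-2*j + z)/z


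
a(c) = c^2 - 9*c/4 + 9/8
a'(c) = 2*c - 9/4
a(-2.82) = 15.42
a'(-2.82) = -7.89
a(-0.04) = 1.22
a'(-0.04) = -2.33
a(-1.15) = 5.04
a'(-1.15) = -4.55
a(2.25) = 1.12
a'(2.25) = 2.25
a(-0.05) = 1.24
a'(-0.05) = -2.35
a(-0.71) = 3.23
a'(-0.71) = -3.67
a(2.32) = 1.29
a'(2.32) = 2.39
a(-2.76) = 14.95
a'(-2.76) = -7.77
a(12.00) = 118.12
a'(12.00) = 21.75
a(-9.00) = 102.38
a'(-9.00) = -20.25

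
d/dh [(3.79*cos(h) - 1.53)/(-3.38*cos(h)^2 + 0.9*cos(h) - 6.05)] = (-12.8102*cos(h)^2 + 10.3428*cos(h) + 21.5525)*sin(h)/(11.4244*cos(h)^4 - 6.084*cos(h)^3 + 41.708*cos(h)^2 - 10.89*cos(h) + 36.6025)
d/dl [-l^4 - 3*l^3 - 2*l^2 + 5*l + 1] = -4*l^3 - 9*l^2 - 4*l + 5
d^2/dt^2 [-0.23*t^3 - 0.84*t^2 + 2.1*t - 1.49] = -1.38*t - 1.68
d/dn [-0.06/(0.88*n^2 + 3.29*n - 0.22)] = (0.1056*n + 0.1974)/(0.88*n^2 + 3.29*n - 0.22)^2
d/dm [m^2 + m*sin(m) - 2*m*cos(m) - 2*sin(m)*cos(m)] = 2*m*sin(m) + m*cos(m) + 2*m + sin(m) - 2*cos(m) - 2*cos(2*m)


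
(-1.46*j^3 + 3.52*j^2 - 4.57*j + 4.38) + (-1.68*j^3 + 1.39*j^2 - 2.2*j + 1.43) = -3.14*j^3 + 4.91*j^2 - 6.77*j + 5.81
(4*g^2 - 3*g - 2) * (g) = 4*g^3 - 3*g^2 - 2*g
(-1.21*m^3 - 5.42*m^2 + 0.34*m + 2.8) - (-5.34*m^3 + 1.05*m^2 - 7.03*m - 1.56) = 4.13*m^3 - 6.47*m^2 + 7.37*m + 4.36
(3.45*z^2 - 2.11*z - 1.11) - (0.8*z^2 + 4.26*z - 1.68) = 2.65*z^2 - 6.37*z + 0.57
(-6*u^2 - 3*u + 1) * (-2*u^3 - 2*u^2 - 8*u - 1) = 12*u^5 + 18*u^4 + 52*u^3 + 28*u^2 - 5*u - 1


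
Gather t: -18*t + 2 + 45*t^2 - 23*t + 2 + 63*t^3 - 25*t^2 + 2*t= 63*t^3 + 20*t^2 - 39*t + 4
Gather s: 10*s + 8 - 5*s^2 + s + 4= -5*s^2 + 11*s + 12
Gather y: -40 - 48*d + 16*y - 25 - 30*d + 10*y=-78*d + 26*y - 65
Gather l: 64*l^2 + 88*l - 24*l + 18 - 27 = 64*l^2 + 64*l - 9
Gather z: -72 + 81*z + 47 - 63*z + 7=18*z - 18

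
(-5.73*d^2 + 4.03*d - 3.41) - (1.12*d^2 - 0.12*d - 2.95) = -6.85*d^2 + 4.15*d - 0.46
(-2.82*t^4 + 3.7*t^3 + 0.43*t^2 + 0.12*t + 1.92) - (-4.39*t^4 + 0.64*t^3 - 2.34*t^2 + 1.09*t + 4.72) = 1.57*t^4 + 3.06*t^3 + 2.77*t^2 - 0.97*t - 2.8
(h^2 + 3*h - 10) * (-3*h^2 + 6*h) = -3*h^4 - 3*h^3 + 48*h^2 - 60*h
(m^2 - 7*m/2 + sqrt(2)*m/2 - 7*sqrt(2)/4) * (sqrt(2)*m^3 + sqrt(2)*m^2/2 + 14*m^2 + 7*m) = sqrt(2)*m^5 - 3*sqrt(2)*m^4 + 15*m^4 - 45*m^3 + 21*sqrt(2)*m^3/4 - 21*sqrt(2)*m^2 - 105*m^2/4 - 49*sqrt(2)*m/4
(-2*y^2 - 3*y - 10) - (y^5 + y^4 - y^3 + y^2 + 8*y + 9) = -y^5 - y^4 + y^3 - 3*y^2 - 11*y - 19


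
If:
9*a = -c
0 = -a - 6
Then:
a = -6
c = 54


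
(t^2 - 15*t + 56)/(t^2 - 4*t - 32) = (t - 7)/(t + 4)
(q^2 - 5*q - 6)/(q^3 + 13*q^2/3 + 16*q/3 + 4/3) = 3*(q^2 - 5*q - 6)/(3*q^3 + 13*q^2 + 16*q + 4)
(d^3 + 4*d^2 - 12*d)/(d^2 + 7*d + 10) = d*(d^2 + 4*d - 12)/(d^2 + 7*d + 10)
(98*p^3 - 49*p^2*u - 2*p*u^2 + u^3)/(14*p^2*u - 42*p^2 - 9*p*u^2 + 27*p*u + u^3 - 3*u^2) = (7*p + u)/(u - 3)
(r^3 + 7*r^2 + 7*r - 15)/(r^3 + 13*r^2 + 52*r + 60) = (r^2 + 2*r - 3)/(r^2 + 8*r + 12)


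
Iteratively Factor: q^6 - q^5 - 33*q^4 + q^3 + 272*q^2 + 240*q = (q + 3)*(q^5 - 4*q^4 - 21*q^3 + 64*q^2 + 80*q) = (q + 1)*(q + 3)*(q^4 - 5*q^3 - 16*q^2 + 80*q) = (q - 5)*(q + 1)*(q + 3)*(q^3 - 16*q) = (q - 5)*(q - 4)*(q + 1)*(q + 3)*(q^2 + 4*q) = q*(q - 5)*(q - 4)*(q + 1)*(q + 3)*(q + 4)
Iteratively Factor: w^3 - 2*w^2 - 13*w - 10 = (w + 2)*(w^2 - 4*w - 5) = (w + 1)*(w + 2)*(w - 5)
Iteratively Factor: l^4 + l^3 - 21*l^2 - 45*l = (l)*(l^3 + l^2 - 21*l - 45) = l*(l - 5)*(l^2 + 6*l + 9) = l*(l - 5)*(l + 3)*(l + 3)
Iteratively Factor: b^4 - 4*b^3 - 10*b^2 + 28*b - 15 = (b - 1)*(b^3 - 3*b^2 - 13*b + 15) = (b - 1)^2*(b^2 - 2*b - 15) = (b - 1)^2*(b + 3)*(b - 5)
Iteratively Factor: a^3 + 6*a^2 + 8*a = (a + 2)*(a^2 + 4*a) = a*(a + 2)*(a + 4)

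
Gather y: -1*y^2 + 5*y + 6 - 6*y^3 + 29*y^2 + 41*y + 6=-6*y^3 + 28*y^2 + 46*y + 12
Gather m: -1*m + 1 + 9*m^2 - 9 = 9*m^2 - m - 8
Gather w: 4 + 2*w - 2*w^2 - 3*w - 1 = -2*w^2 - w + 3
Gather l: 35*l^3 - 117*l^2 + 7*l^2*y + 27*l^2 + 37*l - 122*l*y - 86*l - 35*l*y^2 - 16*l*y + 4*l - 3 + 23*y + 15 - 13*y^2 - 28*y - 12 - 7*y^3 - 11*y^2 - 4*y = 35*l^3 + l^2*(7*y - 90) + l*(-35*y^2 - 138*y - 45) - 7*y^3 - 24*y^2 - 9*y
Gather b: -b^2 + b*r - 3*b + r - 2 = -b^2 + b*(r - 3) + r - 2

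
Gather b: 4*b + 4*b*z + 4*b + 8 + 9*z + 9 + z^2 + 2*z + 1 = b*(4*z + 8) + z^2 + 11*z + 18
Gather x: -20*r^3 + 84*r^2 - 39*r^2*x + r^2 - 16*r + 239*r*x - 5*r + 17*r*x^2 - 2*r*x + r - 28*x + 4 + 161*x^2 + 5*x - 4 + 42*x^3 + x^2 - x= -20*r^3 + 85*r^2 - 20*r + 42*x^3 + x^2*(17*r + 162) + x*(-39*r^2 + 237*r - 24)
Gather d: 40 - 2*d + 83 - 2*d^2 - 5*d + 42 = -2*d^2 - 7*d + 165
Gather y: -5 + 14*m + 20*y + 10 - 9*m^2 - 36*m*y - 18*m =-9*m^2 - 4*m + y*(20 - 36*m) + 5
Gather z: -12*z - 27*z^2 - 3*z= -27*z^2 - 15*z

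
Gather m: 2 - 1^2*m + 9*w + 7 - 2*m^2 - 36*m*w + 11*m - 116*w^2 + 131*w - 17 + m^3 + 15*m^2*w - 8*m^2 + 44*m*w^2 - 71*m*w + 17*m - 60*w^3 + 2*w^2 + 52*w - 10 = m^3 + m^2*(15*w - 10) + m*(44*w^2 - 107*w + 27) - 60*w^3 - 114*w^2 + 192*w - 18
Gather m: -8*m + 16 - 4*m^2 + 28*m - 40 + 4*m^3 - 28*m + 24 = 4*m^3 - 4*m^2 - 8*m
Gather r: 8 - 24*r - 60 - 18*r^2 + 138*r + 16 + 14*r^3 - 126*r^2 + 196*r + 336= 14*r^3 - 144*r^2 + 310*r + 300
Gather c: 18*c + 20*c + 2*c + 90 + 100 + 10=40*c + 200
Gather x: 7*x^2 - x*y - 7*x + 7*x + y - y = 7*x^2 - x*y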